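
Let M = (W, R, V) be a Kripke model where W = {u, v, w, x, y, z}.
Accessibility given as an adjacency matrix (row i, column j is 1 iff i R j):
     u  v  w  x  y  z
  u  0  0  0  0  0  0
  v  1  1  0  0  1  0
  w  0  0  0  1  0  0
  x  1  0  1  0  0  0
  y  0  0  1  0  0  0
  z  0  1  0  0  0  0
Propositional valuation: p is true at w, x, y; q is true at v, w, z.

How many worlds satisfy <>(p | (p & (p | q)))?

4

Let φ = <>(p | (p & (p | q))). Evaluate φ at each world:
  u (successors ∅): φ is false.
  v (successors {u, v, y}): φ is true.
  w (successors {x}): φ is true.
  x (successors {u, w}): φ is true.
  y (successors {w}): φ is true.
  z (successors {v}): φ is false.
For instance, at w:
  At w: <>(p | (p & (p | q))) requires p | (p & (p | q)) at some successor in {x}.
    p | (p & (p | q)) holds at x, so <>(p | (p & (p | q))) is true at w.
Satisfying worlds: {v, w, x, y}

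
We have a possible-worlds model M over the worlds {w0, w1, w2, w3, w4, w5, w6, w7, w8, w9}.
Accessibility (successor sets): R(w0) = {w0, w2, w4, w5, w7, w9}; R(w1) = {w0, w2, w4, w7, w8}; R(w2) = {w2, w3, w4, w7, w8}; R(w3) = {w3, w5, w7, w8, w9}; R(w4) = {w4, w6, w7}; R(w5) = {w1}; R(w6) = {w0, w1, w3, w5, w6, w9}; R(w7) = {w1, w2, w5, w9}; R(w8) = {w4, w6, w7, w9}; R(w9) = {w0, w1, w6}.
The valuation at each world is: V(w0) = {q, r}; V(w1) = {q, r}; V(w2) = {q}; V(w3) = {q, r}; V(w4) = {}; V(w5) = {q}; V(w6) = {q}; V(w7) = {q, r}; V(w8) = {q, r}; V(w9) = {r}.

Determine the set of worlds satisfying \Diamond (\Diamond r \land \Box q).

w0, w3, w6, w7, w8

Recall that \Box ψ holds at a world iff ψ holds at every accessible world, and \Diamond ψ holds iff ψ holds at some accessible world.
Let φ = \Diamond (\Diamond r \land \Box q). Evaluate φ at each world:
  w0 (successors {w0, w2, w4, w5, w7, w9}): φ is true.
  w1 (successors {w0, w2, w4, w7, w8}): φ is false.
  w2 (successors {w2, w3, w4, w7, w8}): φ is false.
  w3 (successors {w3, w5, w7, w8, w9}): φ is true.
  w4 (successors {w4, w6, w7}): φ is false.
  w5 (successors {w1}): φ is false.
  w6 (successors {w0, w1, w3, w5, w6, w9}): φ is true.
  w7 (successors {w1, w2, w5, w9}): φ is true.
  w8 (successors {w4, w6, w7, w9}): φ is true.
  w9 (successors {w0, w1, w6}): φ is false.
For instance, at w1:
  At w1: \Diamond (\Diamond r \land \Box q) requires \Diamond r \land \Box q at some successor in {w0, w2, w4, w7, w8}.
    At w0: \Diamond r \land \Box q is false.
    At w2: \Diamond r \land \Box q is false.
    At w4: \Diamond r \land \Box q is false.
    At w7: \Diamond r \land \Box q is false.
    At w8: \Diamond r \land \Box q is false.
  So \Diamond (\Diamond r \land \Box q) is false at w1.
Satisfying worlds: {w0, w3, w6, w7, w8}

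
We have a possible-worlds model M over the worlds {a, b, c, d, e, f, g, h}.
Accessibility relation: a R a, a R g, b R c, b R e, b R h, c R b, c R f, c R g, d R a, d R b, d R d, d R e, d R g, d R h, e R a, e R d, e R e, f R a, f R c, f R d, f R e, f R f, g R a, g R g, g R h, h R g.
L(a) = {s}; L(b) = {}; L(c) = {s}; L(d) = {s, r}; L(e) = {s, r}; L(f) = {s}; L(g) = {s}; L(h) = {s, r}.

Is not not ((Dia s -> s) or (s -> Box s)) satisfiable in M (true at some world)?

Yes

Recall that Box ψ holds at a world iff ψ holds at every accessible world, and Dia ψ holds iff ψ holds at some accessible world.
Let φ = not not ((Dia s -> s) or (s -> Box s)). Evaluate φ at each world:
  a (successors {a, g}): φ is true.
  b (successors {c, e, h}): φ is true.
  c (successors {b, f, g}): φ is true.
  d (successors {a, b, d, e, g, h}): φ is true.
  e (successors {a, d, e}): φ is true.
  f (successors {a, c, d, e, f}): φ is true.
  g (successors {a, g, h}): φ is true.
  h (successors {g}): φ is true.
Detail at a (witness):
  At a: not ((Dia s -> s) or (s -> Box s)) is false, so not not ((Dia s -> s) or (s -> Box s)) is true.
    At a: (Dia s -> s) or (s -> Box s) is true, so not ((Dia s -> s) or (s -> Box s)) is false.
      At a: Dia s -> s is true, s -> Box s is true, so (Dia s -> s) or (s -> Box s) is true.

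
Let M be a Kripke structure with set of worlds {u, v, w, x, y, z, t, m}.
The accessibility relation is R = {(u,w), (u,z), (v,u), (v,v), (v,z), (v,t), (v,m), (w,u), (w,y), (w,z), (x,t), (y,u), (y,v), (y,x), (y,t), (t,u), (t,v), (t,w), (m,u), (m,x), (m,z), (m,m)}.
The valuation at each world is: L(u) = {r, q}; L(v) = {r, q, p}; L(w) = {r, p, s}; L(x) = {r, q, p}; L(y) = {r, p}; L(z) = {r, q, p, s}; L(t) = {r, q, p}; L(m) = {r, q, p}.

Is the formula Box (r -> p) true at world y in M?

No

At y: Box (r -> p) requires r -> p at every successor {u, v, x, t}.
  r -> p fails at u, so Box (r -> p) is false at y.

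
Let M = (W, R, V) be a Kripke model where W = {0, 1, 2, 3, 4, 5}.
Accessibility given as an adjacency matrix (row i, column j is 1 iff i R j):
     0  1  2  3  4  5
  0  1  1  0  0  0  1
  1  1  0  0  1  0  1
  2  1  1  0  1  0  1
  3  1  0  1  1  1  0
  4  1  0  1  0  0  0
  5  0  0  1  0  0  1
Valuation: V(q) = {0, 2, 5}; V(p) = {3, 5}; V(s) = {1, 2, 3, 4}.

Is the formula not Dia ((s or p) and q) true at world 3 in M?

Recall that Dia ψ holds at a world iff ψ holds at some accessible world.
At 3: Dia ((s or p) and q) is true, so not Dia ((s or p) and q) is false.
  At 3: Dia ((s or p) and q) requires (s or p) and q at some successor in {0, 2, 3, 4}.
    (s or p) and q holds at 2, so Dia ((s or p) and q) is true at 3.

No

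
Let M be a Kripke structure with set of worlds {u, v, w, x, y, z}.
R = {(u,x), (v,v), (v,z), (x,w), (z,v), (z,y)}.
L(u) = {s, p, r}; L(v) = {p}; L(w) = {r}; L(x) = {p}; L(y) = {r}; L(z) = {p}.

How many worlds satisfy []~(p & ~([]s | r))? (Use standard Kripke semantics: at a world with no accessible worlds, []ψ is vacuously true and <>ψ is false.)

3

Let φ = []~(p & ~([]s | r)). Evaluate φ at each world:
  u (successors {x}): φ is false.
  v (successors {v, z}): φ is false.
  w (successors ∅): φ is true.
  x (successors {w}): φ is true.
  y (successors ∅): φ is true.
  z (successors {v, y}): φ is false.
For instance, at z:
  At z: []~(p & ~([]s | r)) requires ~(p & ~([]s | r)) at every successor {v, y}.
    ~(p & ~([]s | r)) fails at v, so []~(p & ~([]s | r)) is false at z.
      At v: p & ~([]s | r) is true, so ~(p & ~([]s | r)) is false.
Satisfying worlds: {w, x, y}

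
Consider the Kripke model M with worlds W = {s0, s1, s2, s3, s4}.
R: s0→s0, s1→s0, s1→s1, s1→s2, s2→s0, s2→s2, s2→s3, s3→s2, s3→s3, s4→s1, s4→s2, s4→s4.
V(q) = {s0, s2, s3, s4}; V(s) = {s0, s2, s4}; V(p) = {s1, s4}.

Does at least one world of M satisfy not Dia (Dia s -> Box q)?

Let φ = not Dia (Dia s -> Box q). Evaluate φ at each world:
  s0 (successors {s0}): φ is false.
  s1 (successors {s0, s1, s2}): φ is false.
  s2 (successors {s0, s2, s3}): φ is false.
  s3 (successors {s2, s3}): φ is false.
  s4 (successors {s1, s2, s4}): φ is false.
For instance, at s2:
  At s2: Dia (Dia s -> Box q) is true, so not Dia (Dia s -> Box q) is false.
    At s2: Dia (Dia s -> Box q) requires Dia s -> Box q at some successor in {s0, s2, s3}.
      Dia s -> Box q holds at s0, so Dia (Dia s -> Box q) is true at s2.

No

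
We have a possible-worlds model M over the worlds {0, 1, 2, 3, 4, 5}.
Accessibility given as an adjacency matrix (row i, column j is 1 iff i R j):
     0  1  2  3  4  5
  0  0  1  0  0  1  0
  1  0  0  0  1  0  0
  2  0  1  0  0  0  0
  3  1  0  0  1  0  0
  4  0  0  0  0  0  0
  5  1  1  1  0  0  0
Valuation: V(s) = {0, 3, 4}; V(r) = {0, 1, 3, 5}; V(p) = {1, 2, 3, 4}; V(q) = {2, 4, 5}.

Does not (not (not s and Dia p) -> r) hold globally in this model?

No

Let φ = not (not (not s and Dia p) -> r). Evaluate φ at each world:
  0 (successors {1, 4}): φ is false.
  1 (successors {3}): φ is false.
  2 (successors {1}): φ is false.
  3 (successors {0, 3}): φ is false.
  4 (successors ∅): φ is true.
  5 (successors {0, 1, 2}): φ is false.
Detail at 0 (counterexample):
  At 0: not (not s and Dia p) -> r is true, so not (not (not s and Dia p) -> r) is false.
    At 0: not (not s and Dia p) is true, r is true, so not (not s and Dia p) -> r is true.
      At 0: not s and Dia p is false, so not (not s and Dia p) is true.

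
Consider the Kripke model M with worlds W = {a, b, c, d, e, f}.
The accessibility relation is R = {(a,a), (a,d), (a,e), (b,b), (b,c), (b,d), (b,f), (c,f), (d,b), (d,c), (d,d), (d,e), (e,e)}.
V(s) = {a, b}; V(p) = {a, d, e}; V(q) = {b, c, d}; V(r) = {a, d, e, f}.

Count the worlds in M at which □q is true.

1

Let φ = □q. Evaluate φ at each world:
  a (successors {a, d, e}): φ is false.
  b (successors {b, c, d, f}): φ is false.
  c (successors {f}): φ is false.
  d (successors {b, c, d, e}): φ is false.
  e (successors {e}): φ is false.
  f (successors ∅): φ is true.
For instance, at e:
  At e: □q requires q at every successor {e}.
    q fails at e, so □q is false at e.
Satisfying worlds: {f}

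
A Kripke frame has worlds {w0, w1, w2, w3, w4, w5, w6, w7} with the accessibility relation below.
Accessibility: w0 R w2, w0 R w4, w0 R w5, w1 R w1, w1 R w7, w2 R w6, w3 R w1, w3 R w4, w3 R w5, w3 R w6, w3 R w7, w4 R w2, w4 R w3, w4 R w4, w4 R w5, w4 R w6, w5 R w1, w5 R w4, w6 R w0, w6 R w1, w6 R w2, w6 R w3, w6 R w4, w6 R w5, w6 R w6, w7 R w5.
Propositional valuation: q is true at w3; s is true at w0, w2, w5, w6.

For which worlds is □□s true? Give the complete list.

Let φ = □□s. Evaluate φ at each world:
  w0 (successors {w2, w4, w5}): φ is false.
  w1 (successors {w1, w7}): φ is false.
  w2 (successors {w6}): φ is false.
  w3 (successors {w1, w4, w5, w6, w7}): φ is false.
  w4 (successors {w2, w3, w4, w5, w6}): φ is false.
  w5 (successors {w1, w4}): φ is false.
  w6 (successors {w0, w1, w2, w3, w4, w5, w6}): φ is false.
  w7 (successors {w5}): φ is false.
For instance, at w6:
  At w6: □□s requires □s at every successor {w0, w1, w2, w3, w4, w5, w6}.
    □s fails at w0, so □□s is false at w6.
      At w0: □s requires s at every successor {w2, w4, w5}.
        s fails at w4, so □s is false at w0.
Satisfying worlds: none.

none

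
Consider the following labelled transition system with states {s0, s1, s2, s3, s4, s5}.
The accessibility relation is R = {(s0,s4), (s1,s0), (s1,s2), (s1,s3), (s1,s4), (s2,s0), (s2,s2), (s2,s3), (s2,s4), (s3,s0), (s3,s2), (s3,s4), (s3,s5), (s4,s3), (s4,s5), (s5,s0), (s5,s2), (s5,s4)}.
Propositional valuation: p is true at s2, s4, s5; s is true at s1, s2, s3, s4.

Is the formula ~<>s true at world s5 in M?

At s5: <>s is true, so ~<>s is false.
  At s5: <>s requires s at some successor in {s0, s2, s4}.
    s holds at s2, so <>s is true at s5.

No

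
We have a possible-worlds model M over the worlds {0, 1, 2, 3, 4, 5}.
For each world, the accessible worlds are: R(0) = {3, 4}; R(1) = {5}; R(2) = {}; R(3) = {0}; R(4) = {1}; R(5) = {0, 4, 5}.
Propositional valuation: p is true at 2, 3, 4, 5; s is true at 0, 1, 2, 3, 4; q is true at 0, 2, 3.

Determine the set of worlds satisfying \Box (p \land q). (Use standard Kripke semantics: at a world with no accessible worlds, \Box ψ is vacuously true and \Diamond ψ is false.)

2

Let φ = \Box (p \land q). Evaluate φ at each world:
  0 (successors {3, 4}): φ is false.
  1 (successors {5}): φ is false.
  2 (successors ∅): φ is true.
  3 (successors {0}): φ is false.
  4 (successors {1}): φ is false.
  5 (successors {0, 4, 5}): φ is false.
For instance, at 1:
  At 1: \Box (p \land q) requires p \land q at every successor {5}.
    p \land q fails at 5, so \Box (p \land q) is false at 1.
Satisfying worlds: {2}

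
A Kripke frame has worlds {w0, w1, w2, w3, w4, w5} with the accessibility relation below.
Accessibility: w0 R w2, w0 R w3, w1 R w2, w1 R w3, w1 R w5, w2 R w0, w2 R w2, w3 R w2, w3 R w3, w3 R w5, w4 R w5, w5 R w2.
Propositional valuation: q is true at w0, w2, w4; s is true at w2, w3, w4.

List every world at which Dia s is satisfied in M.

w0, w1, w2, w3, w5

Let φ = Dia s. Evaluate φ at each world:
  w0 (successors {w2, w3}): φ is true.
  w1 (successors {w2, w3, w5}): φ is true.
  w2 (successors {w0, w2}): φ is true.
  w3 (successors {w2, w3, w5}): φ is true.
  w4 (successors {w5}): φ is false.
  w5 (successors {w2}): φ is true.
For instance, at w0:
  At w0: Dia s requires s at some successor in {w2, w3}.
    s holds at w2, so Dia s is true at w0.
Satisfying worlds: {w0, w1, w2, w3, w5}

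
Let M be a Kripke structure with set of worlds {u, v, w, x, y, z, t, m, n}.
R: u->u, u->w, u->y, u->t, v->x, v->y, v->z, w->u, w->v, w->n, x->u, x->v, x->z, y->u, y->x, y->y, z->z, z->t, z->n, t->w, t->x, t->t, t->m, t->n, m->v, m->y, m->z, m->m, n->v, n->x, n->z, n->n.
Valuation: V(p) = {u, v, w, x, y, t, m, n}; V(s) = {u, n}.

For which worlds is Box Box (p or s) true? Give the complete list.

u

Let φ = Box Box (p or s). Evaluate φ at each world:
  u (successors {u, w, y, t}): φ is true.
  v (successors {x, y, z}): φ is false.
  w (successors {u, v, n}): φ is false.
  x (successors {u, v, z}): φ is false.
  y (successors {u, x, y}): φ is false.
  z (successors {z, t, n}): φ is false.
  t (successors {w, x, t, m, n}): φ is false.
  m (successors {v, y, z, m}): φ is false.
  n (successors {v, x, z, n}): φ is false.
For instance, at x:
  At x: Box Box (p or s) requires Box (p or s) at every successor {u, v, z}.
    Box (p or s) fails at v, so Box Box (p or s) is false at x.
      At v: Box (p or s) requires p or s at every successor {x, y, z}.
        p or s fails at z, so Box (p or s) is false at v.
Satisfying worlds: {u}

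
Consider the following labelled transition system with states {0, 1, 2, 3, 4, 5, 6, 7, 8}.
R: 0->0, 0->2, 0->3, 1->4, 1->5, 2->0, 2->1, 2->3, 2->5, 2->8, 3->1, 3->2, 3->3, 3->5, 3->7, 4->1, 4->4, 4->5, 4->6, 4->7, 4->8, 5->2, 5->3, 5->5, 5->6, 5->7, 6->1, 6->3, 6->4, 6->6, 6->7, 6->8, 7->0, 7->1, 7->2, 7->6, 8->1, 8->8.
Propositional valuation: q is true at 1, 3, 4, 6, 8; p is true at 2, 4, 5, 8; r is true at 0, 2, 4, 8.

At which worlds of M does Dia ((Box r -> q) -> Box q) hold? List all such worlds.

2, 4, 6, 8

Let φ = Dia ((Box r -> q) -> Box q). Evaluate φ at each world:
  0 (successors {0, 2, 3}): φ is false.
  1 (successors {4, 5}): φ is false.
  2 (successors {0, 1, 3, 5, 8}): φ is true.
  3 (successors {1, 2, 3, 5, 7}): φ is false.
  4 (successors {1, 4, 5, 6, 7, 8}): φ is true.
  5 (successors {2, 3, 5, 6, 7}): φ is false.
  6 (successors {1, 3, 4, 6, 7, 8}): φ is true.
  7 (successors {0, 1, 2, 6}): φ is false.
  8 (successors {1, 8}): φ is true.
For instance, at 8:
  At 8: Dia ((Box r -> q) -> Box q) requires (Box r -> q) -> Box q at some successor in {1, 8}.
    (Box r -> q) -> Box q holds at 8, so Dia ((Box r -> q) -> Box q) is true at 8.
      At 8: Box r -> q is true, Box q is true, so (Box r -> q) -> Box q is true.
Satisfying worlds: {2, 4, 6, 8}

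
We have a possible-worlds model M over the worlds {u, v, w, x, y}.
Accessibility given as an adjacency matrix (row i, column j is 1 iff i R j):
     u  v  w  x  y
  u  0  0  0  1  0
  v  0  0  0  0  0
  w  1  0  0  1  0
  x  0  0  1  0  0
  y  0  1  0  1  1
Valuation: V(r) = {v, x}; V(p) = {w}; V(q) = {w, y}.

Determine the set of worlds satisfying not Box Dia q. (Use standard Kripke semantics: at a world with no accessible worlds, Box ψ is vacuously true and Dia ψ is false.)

Let φ = not Box Dia q. Evaluate φ at each world:
  u (successors {x}): φ is false.
  v (successors ∅): φ is false.
  w (successors {u, x}): φ is true.
  x (successors {w}): φ is true.
  y (successors {v, x, y}): φ is true.
For instance, at u:
  At u: Box Dia q is true, so not Box Dia q is false.
    At u: Box Dia q requires Dia q at every successor {x}.
      At x: Dia q is true.
    So Box Dia q is true at u.
Satisfying worlds: {w, x, y}

w, x, y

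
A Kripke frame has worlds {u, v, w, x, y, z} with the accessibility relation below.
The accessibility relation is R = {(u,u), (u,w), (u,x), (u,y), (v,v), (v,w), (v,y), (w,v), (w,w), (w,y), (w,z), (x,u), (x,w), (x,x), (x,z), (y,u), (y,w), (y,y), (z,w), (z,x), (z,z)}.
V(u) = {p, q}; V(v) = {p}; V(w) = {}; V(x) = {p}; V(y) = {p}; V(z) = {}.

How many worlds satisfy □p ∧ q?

Let φ = □p ∧ q. Evaluate φ at each world:
  u (successors {u, w, x, y}): φ is false.
  v (successors {v, w, y}): φ is false.
  w (successors {v, w, y, z}): φ is false.
  x (successors {u, w, x, z}): φ is false.
  y (successors {u, w, y}): φ is false.
  z (successors {w, x, z}): φ is false.
For instance, at w:
  At w: □p is false, q is false, so □p ∧ q is false.
    At w: □p requires p at every successor {v, w, y, z}.
      p fails at w, so □p is false at w.
Satisfying worlds: none.

0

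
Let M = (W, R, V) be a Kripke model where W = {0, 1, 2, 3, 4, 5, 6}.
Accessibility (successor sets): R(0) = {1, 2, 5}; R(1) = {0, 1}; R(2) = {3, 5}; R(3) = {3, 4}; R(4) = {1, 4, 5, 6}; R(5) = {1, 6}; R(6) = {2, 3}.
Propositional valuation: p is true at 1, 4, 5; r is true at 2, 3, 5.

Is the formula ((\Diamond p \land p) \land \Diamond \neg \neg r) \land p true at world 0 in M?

At 0: (\Diamond p \land p) \land \Diamond \neg \neg r is false, p is false, so ((\Diamond p \land p) \land \Diamond \neg \neg r) \land p is false.
  At 0: \Diamond p \land p is false, \Diamond \neg \neg r is true, so (\Diamond p \land p) \land \Diamond \neg \neg r is false.
    At 0: \Diamond p is true, p is false, so \Diamond p \land p is false.
      At 0: \Diamond p requires p at some successor in {1, 2, 5}.
        p holds at 1, so \Diamond p is true at 0.
    At 0: \Diamond \neg \neg r requires \neg \neg r at some successor in {1, 2, 5}.
      \neg \neg r holds at 2, so \Diamond \neg \neg r is true at 0.

No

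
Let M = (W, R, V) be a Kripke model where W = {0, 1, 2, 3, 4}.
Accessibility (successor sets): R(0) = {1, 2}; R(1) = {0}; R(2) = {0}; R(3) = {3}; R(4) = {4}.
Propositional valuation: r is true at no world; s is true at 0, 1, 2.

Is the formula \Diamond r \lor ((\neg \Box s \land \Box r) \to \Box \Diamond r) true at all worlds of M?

Yes

Let φ = \Diamond r \lor ((\neg \Box s \land \Box r) \to \Box \Diamond r). Evaluate φ at each world:
  0 (successors {1, 2}): φ is true.
  1 (successors {0}): φ is true.
  2 (successors {0}): φ is true.
  3 (successors {3}): φ is true.
  4 (successors {4}): φ is true.
For instance, at 4:
  At 4: \Diamond r is false, (\neg \Box s \land \Box r) \to \Box \Diamond r is true, so \Diamond r \lor ((\neg \Box s \land \Box r) \to \Box \Diamond r) is true.
    At 4: \Diamond r requires r at some successor in {4}.
      At 4: r is false.
    So \Diamond r is false at 4.
    At 4: \neg \Box s \land \Box r is false, \Box \Diamond r is false, so (\neg \Box s \land \Box r) \to \Box \Diamond r is true.
      At 4: \neg \Box s is true, \Box r is false, so \neg \Box s \land \Box r is false.
      At 4: \Box \Diamond r requires \Diamond r at every successor {4}.
        \Diamond r fails at 4, so \Box \Diamond r is false at 4.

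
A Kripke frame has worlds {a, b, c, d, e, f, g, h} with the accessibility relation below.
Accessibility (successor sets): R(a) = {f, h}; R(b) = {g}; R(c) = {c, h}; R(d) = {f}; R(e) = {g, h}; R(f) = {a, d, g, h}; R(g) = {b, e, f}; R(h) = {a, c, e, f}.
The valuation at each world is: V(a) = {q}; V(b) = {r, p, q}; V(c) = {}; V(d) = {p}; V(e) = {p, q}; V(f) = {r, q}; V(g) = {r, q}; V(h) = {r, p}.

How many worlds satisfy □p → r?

Let φ = □p → r. Evaluate φ at each world:
  a (successors {f, h}): φ is true.
  b (successors {g}): φ is true.
  c (successors {c, h}): φ is true.
  d (successors {f}): φ is true.
  e (successors {g, h}): φ is true.
  f (successors {a, d, g, h}): φ is true.
  g (successors {b, e, f}): φ is true.
  h (successors {a, c, e, f}): φ is true.
For instance, at c:
  At c: □p is false, r is false, so □p → r is true.
    At c: □p requires p at every successor {c, h}.
      p fails at c, so □p is false at c.
Satisfying worlds: {a, b, c, d, e, f, g, h}

8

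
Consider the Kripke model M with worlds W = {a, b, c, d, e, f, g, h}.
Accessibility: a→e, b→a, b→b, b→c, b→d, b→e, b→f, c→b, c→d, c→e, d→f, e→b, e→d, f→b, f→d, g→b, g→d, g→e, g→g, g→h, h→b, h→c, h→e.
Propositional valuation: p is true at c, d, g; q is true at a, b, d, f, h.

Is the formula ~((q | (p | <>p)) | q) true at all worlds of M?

Recall that <>ψ holds at a world iff ψ holds at some accessible world.
Let φ = ~((q | (p | <>p)) | q). Evaluate φ at each world:
  a (successors {e}): φ is false.
  b (successors {a, b, c, d, e, f}): φ is false.
  c (successors {b, d, e}): φ is false.
  d (successors {f}): φ is false.
  e (successors {b, d}): φ is false.
  f (successors {b, d}): φ is false.
  g (successors {b, d, e, g, h}): φ is false.
  h (successors {b, c, e}): φ is false.
Detail at a (counterexample):
  At a: (q | (p | <>p)) | q is true, so ~((q | (p | <>p)) | q) is false.
    At a: q | (p | <>p) is true, q is true, so (q | (p | <>p)) | q is true.
      At a: q is true, p | <>p is false, so q | (p | <>p) is true.

No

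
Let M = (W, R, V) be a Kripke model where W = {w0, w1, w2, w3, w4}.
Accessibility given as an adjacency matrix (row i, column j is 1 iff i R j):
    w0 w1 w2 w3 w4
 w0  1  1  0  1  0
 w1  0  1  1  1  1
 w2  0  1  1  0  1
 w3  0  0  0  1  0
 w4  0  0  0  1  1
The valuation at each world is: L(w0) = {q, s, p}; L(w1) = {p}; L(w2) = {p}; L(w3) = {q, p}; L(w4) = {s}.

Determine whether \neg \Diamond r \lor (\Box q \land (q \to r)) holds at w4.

At w4: \neg \Diamond r is true, \Box q \land (q \to r) is false, so \neg \Diamond r \lor (\Box q \land (q \to r)) is true.
  At w4: \Diamond r is false, so \neg \Diamond r is true.
    At w4: \Diamond r requires r at some successor in {w3, w4}.
      At w3: r is false.
      At w4: r is false.
    So \Diamond r is false at w4.
  At w4: \Box q is false, q \to r is true, so \Box q \land (q \to r) is false.
    At w4: \Box q requires q at every successor {w3, w4}.
      q fails at w4, so \Box q is false at w4.

Yes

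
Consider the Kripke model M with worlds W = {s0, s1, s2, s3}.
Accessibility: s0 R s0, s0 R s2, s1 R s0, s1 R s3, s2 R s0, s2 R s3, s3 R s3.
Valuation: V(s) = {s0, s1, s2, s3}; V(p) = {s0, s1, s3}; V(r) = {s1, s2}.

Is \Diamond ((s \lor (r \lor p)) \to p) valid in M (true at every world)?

Let φ = \Diamond ((s \lor (r \lor p)) \to p). Evaluate φ at each world:
  s0 (successors {s0, s2}): φ is true.
  s1 (successors {s0, s3}): φ is true.
  s2 (successors {s0, s3}): φ is true.
  s3 (successors {s3}): φ is true.
For instance, at s0:
  At s0: \Diamond ((s \lor (r \lor p)) \to p) requires (s \lor (r \lor p)) \to p at some successor in {s0, s2}.
    (s \lor (r \lor p)) \to p holds at s0, so \Diamond ((s \lor (r \lor p)) \to p) is true at s0.

Yes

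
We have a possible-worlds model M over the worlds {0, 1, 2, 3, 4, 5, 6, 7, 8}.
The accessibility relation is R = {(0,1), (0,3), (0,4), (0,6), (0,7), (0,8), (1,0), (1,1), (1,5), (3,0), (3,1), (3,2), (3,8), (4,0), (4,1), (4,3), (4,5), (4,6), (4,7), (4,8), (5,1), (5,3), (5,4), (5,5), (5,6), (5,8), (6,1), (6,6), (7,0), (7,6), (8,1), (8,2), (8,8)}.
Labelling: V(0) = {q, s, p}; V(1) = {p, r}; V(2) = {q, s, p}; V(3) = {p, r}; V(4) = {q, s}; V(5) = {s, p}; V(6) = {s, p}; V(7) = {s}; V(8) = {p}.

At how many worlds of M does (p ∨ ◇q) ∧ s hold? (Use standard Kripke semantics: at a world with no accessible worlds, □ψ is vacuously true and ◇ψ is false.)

Let φ = (p ∨ ◇q) ∧ s. Evaluate φ at each world:
  0 (successors {1, 3, 4, 6, 7, 8}): φ is true.
  1 (successors {0, 1, 5}): φ is false.
  2 (successors ∅): φ is true.
  3 (successors {0, 1, 2, 8}): φ is false.
  4 (successors {0, 1, 3, 5, 6, 7, 8}): φ is true.
  5 (successors {1, 3, 4, 5, 6, 8}): φ is true.
  6 (successors {1, 6}): φ is true.
  7 (successors {0, 6}): φ is true.
  8 (successors {1, 2, 8}): φ is false.
For instance, at 4:
  At 4: p ∨ ◇q is true, s is true, so (p ∨ ◇q) ∧ s is true.
    At 4: p is false, ◇q is true, so p ∨ ◇q is true.
      At 4: ◇q requires q at some successor in {0, 1, 3, 5, 6, 7, 8}.
        q holds at 0, so ◇q is true at 4.
Satisfying worlds: {0, 2, 4, 5, 6, 7}

6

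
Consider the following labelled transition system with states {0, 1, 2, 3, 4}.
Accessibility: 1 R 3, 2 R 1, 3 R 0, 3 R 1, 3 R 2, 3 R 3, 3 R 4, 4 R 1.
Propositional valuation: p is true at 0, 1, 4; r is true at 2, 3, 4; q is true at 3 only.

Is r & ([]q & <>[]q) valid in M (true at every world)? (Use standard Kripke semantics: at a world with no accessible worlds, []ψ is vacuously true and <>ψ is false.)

Let φ = r & ([]q & <>[]q). Evaluate φ at each world:
  0 (successors ∅): φ is false.
  1 (successors {3}): φ is false.
  2 (successors {1}): φ is false.
  3 (successors {0, 1, 2, 3, 4}): φ is false.
  4 (successors {1}): φ is false.
Detail at 0 (counterexample):
  At 0: r is false, []q & <>[]q is false, so r & ([]q & <>[]q) is false.
    At 0: []q is true, <>[]q is false, so []q & <>[]q is false.
      At 0: no accessible worlds, so []q holds vacuously.
      At 0: no accessible worlds, so <>[]q is false.

No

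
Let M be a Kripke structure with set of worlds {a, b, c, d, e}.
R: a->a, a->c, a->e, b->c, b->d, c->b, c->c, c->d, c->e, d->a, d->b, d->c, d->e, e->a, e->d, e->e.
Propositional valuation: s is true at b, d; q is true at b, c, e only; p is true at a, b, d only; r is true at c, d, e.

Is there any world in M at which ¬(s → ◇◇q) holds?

Recall that ◇ψ holds at a world iff ψ holds at some accessible world.
Let φ = ¬(s → ◇◇q). Evaluate φ at each world:
  a (successors {a, c, e}): φ is false.
  b (successors {c, d}): φ is false.
  c (successors {b, c, d, e}): φ is false.
  d (successors {a, b, c, e}): φ is false.
  e (successors {a, d, e}): φ is false.
For instance, at d:
  At d: s → ◇◇q is true, so ¬(s → ◇◇q) is false.
    At d: s is true, ◇◇q is true, so s → ◇◇q is true.
      At d: ◇◇q requires ◇q at some successor in {a, b, c, e}.
        ◇q holds at a, so ◇◇q is true at d.

No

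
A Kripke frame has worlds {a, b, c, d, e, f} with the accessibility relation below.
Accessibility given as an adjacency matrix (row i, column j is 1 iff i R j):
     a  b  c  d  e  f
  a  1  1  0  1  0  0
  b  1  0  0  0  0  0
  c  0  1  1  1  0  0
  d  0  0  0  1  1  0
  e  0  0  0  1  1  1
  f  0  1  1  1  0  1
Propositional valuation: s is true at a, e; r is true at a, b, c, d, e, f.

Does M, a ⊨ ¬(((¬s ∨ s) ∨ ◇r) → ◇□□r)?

At a: ((¬s ∨ s) ∨ ◇r) → ◇□□r is true, so ¬(((¬s ∨ s) ∨ ◇r) → ◇□□r) is false.
  At a: (¬s ∨ s) ∨ ◇r is true, ◇□□r is true, so ((¬s ∨ s) ∨ ◇r) → ◇□□r is true.
    At a: ¬s ∨ s is true, ◇r is true, so (¬s ∨ s) ∨ ◇r is true.
      At a: ◇r requires r at some successor in {a, b, d}.
        r holds at a, so ◇r is true at a.
    At a: ◇□□r requires □□r at some successor in {a, b, d}.
      □□r holds at a, so ◇□□r is true at a.

No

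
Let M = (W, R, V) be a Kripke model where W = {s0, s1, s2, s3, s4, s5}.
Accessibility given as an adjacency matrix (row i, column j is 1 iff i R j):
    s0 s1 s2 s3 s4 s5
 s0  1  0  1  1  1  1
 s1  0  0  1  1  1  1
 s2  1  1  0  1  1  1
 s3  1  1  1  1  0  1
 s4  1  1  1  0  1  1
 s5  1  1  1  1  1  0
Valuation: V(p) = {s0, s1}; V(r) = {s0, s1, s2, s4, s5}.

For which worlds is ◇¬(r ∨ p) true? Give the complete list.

Let φ = ◇¬(r ∨ p). Evaluate φ at each world:
  s0 (successors {s0, s2, s3, s4, s5}): φ is true.
  s1 (successors {s2, s3, s4, s5}): φ is true.
  s2 (successors {s0, s1, s3, s4, s5}): φ is true.
  s3 (successors {s0, s1, s2, s3, s5}): φ is true.
  s4 (successors {s0, s1, s2, s4, s5}): φ is false.
  s5 (successors {s0, s1, s2, s3, s4}): φ is true.
For instance, at s3:
  At s3: ◇¬(r ∨ p) requires ¬(r ∨ p) at some successor in {s0, s1, s2, s3, s5}.
    ¬(r ∨ p) holds at s3, so ◇¬(r ∨ p) is true at s3.
Satisfying worlds: {s0, s1, s2, s3, s5}

s0, s1, s2, s3, s5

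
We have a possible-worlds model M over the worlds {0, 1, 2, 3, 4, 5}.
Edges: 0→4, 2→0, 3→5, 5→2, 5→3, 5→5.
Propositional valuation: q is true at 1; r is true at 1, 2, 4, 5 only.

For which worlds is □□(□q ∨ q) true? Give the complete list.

0, 1, 2, 4

Recall that □ψ holds at a world iff ψ holds at every accessible world, and ◇ψ holds iff ψ holds at some accessible world.
Let φ = □□(□q ∨ q). Evaluate φ at each world:
  0 (successors {4}): φ is true.
  1 (successors ∅): φ is true.
  2 (successors {0}): φ is true.
  3 (successors {5}): φ is false.
  4 (successors ∅): φ is true.
  5 (successors {2, 3, 5}): φ is false.
For instance, at 5:
  At 5: □□(□q ∨ q) requires □(□q ∨ q) at every successor {2, 3, 5}.
    □(□q ∨ q) fails at 2, so □□(□q ∨ q) is false at 5.
      At 2: □(□q ∨ q) requires □q ∨ q at every successor {0}.
        □q ∨ q fails at 0, so □(□q ∨ q) is false at 2.
Satisfying worlds: {0, 1, 2, 4}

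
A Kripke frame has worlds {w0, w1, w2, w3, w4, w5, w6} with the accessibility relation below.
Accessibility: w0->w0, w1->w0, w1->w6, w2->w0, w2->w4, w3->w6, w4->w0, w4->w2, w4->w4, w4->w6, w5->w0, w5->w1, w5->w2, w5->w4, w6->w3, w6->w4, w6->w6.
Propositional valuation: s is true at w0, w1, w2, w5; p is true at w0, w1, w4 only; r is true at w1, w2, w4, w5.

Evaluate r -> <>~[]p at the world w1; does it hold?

At w1: r is true, <>~[]p is true, so r -> <>~[]p is true.
  At w1: <>~[]p requires ~[]p at some successor in {w0, w6}.
    ~[]p holds at w6, so <>~[]p is true at w1.
      At w6: []p is false, so ~[]p is true.

Yes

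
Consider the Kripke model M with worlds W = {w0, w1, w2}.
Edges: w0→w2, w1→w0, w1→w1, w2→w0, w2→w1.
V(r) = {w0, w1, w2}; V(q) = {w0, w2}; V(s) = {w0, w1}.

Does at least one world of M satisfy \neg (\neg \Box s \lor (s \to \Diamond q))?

Let φ = \neg (\neg \Box s \lor (s \to \Diamond q)). Evaluate φ at each world:
  w0 (successors {w2}): φ is false.
  w1 (successors {w0, w1}): φ is false.
  w2 (successors {w0, w1}): φ is false.
For instance, at w2:
  At w2: \neg \Box s \lor (s \to \Diamond q) is true, so \neg (\neg \Box s \lor (s \to \Diamond q)) is false.
    At w2: \neg \Box s is false, s \to \Diamond q is true, so \neg \Box s \lor (s \to \Diamond q) is true.
      At w2: \Box s is true, so \neg \Box s is false.
      At w2: s is false, \Diamond q is true, so s \to \Diamond q is true.

No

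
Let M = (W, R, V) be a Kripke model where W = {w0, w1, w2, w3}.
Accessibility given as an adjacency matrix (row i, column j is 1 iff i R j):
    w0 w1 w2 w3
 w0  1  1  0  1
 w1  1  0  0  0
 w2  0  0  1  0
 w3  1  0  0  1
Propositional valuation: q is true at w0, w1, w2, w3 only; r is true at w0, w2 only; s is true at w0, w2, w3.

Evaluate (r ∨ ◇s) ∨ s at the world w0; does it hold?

At w0: r ∨ ◇s is true, s is true, so (r ∨ ◇s) ∨ s is true.
  At w0: r is true, ◇s is true, so r ∨ ◇s is true.
    At w0: ◇s requires s at some successor in {w0, w1, w3}.
      s holds at w0, so ◇s is true at w0.

Yes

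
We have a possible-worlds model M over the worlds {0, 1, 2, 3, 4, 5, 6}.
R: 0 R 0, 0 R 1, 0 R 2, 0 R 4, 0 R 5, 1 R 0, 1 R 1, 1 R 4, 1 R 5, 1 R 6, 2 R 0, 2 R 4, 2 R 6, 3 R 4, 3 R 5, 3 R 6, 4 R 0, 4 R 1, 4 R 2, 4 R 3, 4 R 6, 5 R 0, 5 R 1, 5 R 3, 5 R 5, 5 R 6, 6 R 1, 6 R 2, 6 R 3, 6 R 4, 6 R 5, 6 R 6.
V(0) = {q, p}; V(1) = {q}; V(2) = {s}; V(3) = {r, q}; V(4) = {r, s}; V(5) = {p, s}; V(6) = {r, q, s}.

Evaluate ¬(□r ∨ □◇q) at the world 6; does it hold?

No

At 6: □r ∨ □◇q is true, so ¬(□r ∨ □◇q) is false.
  At 6: □r is false, □◇q is true, so □r ∨ □◇q is true.
    At 6: □r requires r at every successor {1, 2, 3, 4, 5, 6}.
      r fails at 1, so □r is false at 6.
    At 6: □◇q requires ◇q at every successor {1, 2, 3, 4, 5, 6}.
      At 1: ◇q is true.
      At 2: ◇q is true.
      At 3: ◇q is true.
      At 4: ◇q is true.
      At 5: ◇q is true.
      At 6: ◇q is true.
    So □◇q is true at 6.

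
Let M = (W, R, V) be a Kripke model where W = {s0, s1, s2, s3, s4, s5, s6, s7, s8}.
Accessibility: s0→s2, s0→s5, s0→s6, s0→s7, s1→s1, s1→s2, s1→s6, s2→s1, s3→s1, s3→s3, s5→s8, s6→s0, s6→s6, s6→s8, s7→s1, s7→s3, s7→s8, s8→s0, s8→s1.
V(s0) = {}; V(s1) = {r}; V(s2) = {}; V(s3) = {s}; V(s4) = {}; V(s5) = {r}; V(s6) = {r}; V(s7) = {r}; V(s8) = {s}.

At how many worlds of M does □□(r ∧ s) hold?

Let φ = □□(r ∧ s). Evaluate φ at each world:
  s0 (successors {s2, s5, s6, s7}): φ is false.
  s1 (successors {s1, s2, s6}): φ is false.
  s2 (successors {s1}): φ is false.
  s3 (successors {s1, s3}): φ is false.
  s4 (successors ∅): φ is true.
  s5 (successors {s8}): φ is false.
  s6 (successors {s0, s6, s8}): φ is false.
  s7 (successors {s1, s3, s8}): φ is false.
  s8 (successors {s0, s1}): φ is false.
For instance, at s7:
  At s7: □□(r ∧ s) requires □(r ∧ s) at every successor {s1, s3, s8}.
    □(r ∧ s) fails at s1, so □□(r ∧ s) is false at s7.
      At s1: □(r ∧ s) requires r ∧ s at every successor {s1, s2, s6}.
        r ∧ s fails at s1, so □(r ∧ s) is false at s1.
Satisfying worlds: {s4}

1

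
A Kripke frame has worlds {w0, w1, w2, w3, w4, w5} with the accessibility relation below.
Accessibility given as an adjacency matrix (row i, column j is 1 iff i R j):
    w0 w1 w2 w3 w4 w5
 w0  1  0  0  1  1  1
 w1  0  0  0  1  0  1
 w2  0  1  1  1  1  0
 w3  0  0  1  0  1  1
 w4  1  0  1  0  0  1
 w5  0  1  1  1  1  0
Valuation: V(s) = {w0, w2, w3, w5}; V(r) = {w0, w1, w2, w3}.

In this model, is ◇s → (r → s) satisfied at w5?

At w5: ◇s is true, r → s is true, so ◇s → (r → s) is true.
  At w5: ◇s requires s at some successor in {w1, w2, w3, w4}.
    s holds at w2, so ◇s is true at w5.

Yes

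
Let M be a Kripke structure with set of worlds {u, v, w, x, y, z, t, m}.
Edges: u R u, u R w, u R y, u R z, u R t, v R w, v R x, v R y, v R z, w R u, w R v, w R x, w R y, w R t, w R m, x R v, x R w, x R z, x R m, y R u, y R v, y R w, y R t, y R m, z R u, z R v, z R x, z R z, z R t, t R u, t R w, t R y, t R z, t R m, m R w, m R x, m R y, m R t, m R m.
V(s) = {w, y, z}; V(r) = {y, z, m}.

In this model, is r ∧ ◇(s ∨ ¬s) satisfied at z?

At z: r is true, ◇(s ∨ ¬s) is true, so r ∧ ◇(s ∨ ¬s) is true.
  At z: ◇(s ∨ ¬s) requires s ∨ ¬s at some successor in {u, v, x, z, t}.
    s ∨ ¬s holds at u, so ◇(s ∨ ¬s) is true at z.

Yes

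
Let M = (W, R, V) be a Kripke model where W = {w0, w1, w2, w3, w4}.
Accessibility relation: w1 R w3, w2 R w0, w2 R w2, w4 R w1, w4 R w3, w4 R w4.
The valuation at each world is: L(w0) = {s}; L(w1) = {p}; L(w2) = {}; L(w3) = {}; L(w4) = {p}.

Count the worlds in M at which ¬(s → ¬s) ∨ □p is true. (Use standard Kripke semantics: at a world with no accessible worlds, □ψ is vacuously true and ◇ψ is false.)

Let φ = ¬(s → ¬s) ∨ □p. Evaluate φ at each world:
  w0 (successors ∅): φ is true.
  w1 (successors {w3}): φ is false.
  w2 (successors {w0, w2}): φ is false.
  w3 (successors ∅): φ is true.
  w4 (successors {w1, w3, w4}): φ is false.
For instance, at w2:
  At w2: ¬(s → ¬s) is false, □p is false, so ¬(s → ¬s) ∨ □p is false.
    At w2: □p requires p at every successor {w0, w2}.
      p fails at w0, so □p is false at w2.
Satisfying worlds: {w0, w3}

2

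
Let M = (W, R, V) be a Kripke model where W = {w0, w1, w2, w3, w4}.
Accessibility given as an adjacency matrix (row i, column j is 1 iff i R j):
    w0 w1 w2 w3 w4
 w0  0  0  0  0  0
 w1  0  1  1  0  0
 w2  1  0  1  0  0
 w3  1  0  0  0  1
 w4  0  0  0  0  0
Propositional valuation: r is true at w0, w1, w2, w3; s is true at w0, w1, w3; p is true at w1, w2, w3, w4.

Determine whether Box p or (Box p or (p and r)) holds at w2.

Yes

At w2: Box p is false, Box p or (p and r) is true, so Box p or (Box p or (p and r)) is true.
  At w2: Box p requires p at every successor {w0, w2}.
    p fails at w0, so Box p is false at w2.
  At w2: Box p is false, p and r is true, so Box p or (p and r) is true.
    At w2: Box p requires p at every successor {w0, w2}.
      p fails at w0, so Box p is false at w2.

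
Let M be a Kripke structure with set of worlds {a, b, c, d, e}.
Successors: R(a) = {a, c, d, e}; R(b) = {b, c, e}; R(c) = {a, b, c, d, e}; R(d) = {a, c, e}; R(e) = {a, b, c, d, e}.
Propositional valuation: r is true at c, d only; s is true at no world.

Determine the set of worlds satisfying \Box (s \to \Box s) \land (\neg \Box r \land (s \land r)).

Let φ = \Box (s \to \Box s) \land (\neg \Box r \land (s \land r)). Evaluate φ at each world:
  a (successors {a, c, d, e}): φ is false.
  b (successors {b, c, e}): φ is false.
  c (successors {a, b, c, d, e}): φ is false.
  d (successors {a, c, e}): φ is false.
  e (successors {a, b, c, d, e}): φ is false.
For instance, at b:
  At b: \Box (s \to \Box s) is true, \neg \Box r \land (s \land r) is false, so \Box (s \to \Box s) \land (\neg \Box r \land (s \land r)) is false.
    At b: \Box (s \to \Box s) requires s \to \Box s at every successor {b, c, e}.
      At b: s \to \Box s is true.
      At c: s \to \Box s is true.
      At e: s \to \Box s is true.
    So \Box (s \to \Box s) is true at b.
    At b: \neg \Box r is true, s \land r is false, so \neg \Box r \land (s \land r) is false.
      At b: \Box r is false, so \neg \Box r is true.
Satisfying worlds: none.

none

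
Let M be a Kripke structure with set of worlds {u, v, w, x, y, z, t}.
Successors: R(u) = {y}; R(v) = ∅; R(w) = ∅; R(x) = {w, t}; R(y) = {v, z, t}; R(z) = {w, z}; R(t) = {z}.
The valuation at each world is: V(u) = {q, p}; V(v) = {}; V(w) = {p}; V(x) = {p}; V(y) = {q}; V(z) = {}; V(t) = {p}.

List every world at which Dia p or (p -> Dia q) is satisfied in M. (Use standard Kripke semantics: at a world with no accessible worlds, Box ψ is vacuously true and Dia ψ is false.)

Let φ = Dia p or (p -> Dia q). Evaluate φ at each world:
  u (successors {y}): φ is true.
  v (successors ∅): φ is true.
  w (successors ∅): φ is false.
  x (successors {w, t}): φ is true.
  y (successors {v, z, t}): φ is true.
  z (successors {w, z}): φ is true.
  t (successors {z}): φ is false.
For instance, at z:
  At z: Dia p is true, p -> Dia q is true, so Dia p or (p -> Dia q) is true.
    At z: Dia p requires p at some successor in {w, z}.
      p holds at w, so Dia p is true at z.
    At z: p is false, Dia q is false, so p -> Dia q is true.
      At z: Dia q requires q at some successor in {w, z}.
        At w: q is false.
        At z: q is false.
      So Dia q is false at z.
Satisfying worlds: {u, v, x, y, z}

u, v, x, y, z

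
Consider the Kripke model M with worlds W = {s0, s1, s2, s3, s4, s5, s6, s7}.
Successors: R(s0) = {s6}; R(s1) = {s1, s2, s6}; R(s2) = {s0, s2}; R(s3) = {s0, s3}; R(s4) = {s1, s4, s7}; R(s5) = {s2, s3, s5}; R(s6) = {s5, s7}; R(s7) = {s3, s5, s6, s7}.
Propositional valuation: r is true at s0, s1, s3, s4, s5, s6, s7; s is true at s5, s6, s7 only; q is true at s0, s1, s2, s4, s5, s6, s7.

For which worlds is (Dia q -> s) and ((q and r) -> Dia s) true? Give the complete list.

s5, s6, s7

Let φ = (Dia q -> s) and ((q and r) -> Dia s). Evaluate φ at each world:
  s0 (successors {s6}): φ is false.
  s1 (successors {s1, s2, s6}): φ is false.
  s2 (successors {s0, s2}): φ is false.
  s3 (successors {s0, s3}): φ is false.
  s4 (successors {s1, s4, s7}): φ is false.
  s5 (successors {s2, s3, s5}): φ is true.
  s6 (successors {s5, s7}): φ is true.
  s7 (successors {s3, s5, s6, s7}): φ is true.
For instance, at s6:
  At s6: Dia q -> s is true, (q and r) -> Dia s is true, so (Dia q -> s) and ((q and r) -> Dia s) is true.
    At s6: Dia q is true, s is true, so Dia q -> s is true.
      At s6: Dia q requires q at some successor in {s5, s7}.
        q holds at s5, so Dia q is true at s6.
    At s6: q and r is true, Dia s is true, so (q and r) -> Dia s is true.
      At s6: Dia s requires s at some successor in {s5, s7}.
        s holds at s5, so Dia s is true at s6.
Satisfying worlds: {s5, s6, s7}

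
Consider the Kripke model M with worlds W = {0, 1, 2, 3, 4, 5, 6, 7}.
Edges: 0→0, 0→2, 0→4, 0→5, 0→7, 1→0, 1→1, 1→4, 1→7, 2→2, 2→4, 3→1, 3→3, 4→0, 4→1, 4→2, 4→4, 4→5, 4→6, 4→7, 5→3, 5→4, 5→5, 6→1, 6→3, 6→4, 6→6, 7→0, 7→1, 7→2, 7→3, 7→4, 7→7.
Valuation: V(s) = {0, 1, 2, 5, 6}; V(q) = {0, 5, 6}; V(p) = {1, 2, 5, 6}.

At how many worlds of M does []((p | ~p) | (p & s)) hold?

8

Recall that []ψ holds at a world iff ψ holds at every accessible world, and <>ψ holds iff ψ holds at some accessible world.
Let φ = []((p | ~p) | (p & s)). Evaluate φ at each world:
  0 (successors {0, 2, 4, 5, 7}): φ is true.
  1 (successors {0, 1, 4, 7}): φ is true.
  2 (successors {2, 4}): φ is true.
  3 (successors {1, 3}): φ is true.
  4 (successors {0, 1, 2, 4, 5, 6, 7}): φ is true.
  5 (successors {3, 4, 5}): φ is true.
  6 (successors {1, 3, 4, 6}): φ is true.
  7 (successors {0, 1, 2, 3, 4, 7}): φ is true.
For instance, at 0:
  At 0: []((p | ~p) | (p & s)) requires (p | ~p) | (p & s) at every successor {0, 2, 4, 5, 7}.
    At 0: (p | ~p) | (p & s) is true.
    At 2: (p | ~p) | (p & s) is true.
    At 4: (p | ~p) | (p & s) is true.
    At 5: (p | ~p) | (p & s) is true.
    At 7: (p | ~p) | (p & s) is true.
  So []((p | ~p) | (p & s)) is true at 0.
Satisfying worlds: {0, 1, 2, 3, 4, 5, 6, 7}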